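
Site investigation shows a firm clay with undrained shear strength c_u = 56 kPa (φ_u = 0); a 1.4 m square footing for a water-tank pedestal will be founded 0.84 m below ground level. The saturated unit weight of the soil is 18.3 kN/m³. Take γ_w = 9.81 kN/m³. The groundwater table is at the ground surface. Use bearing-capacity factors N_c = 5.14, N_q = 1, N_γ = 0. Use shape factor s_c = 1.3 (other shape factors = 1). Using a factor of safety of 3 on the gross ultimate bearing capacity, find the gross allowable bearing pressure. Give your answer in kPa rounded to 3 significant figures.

With the water table at the surface the whole profile is submerged: γ' = 18.3 − 9.81 = 8.49 kN/m³, so q = γ'·D_f = 7.1316 kPa.
q_ult = c·N_c·s_c + q·N_q
     = 56 × 5.14 × 1.3 + 7.1316 × 1
     = 374.19 + 7.1316 = 381.32 kPa.
q_all = 381.32 / 3 = 127.11 kPa.

q_all ≈ 127 kPa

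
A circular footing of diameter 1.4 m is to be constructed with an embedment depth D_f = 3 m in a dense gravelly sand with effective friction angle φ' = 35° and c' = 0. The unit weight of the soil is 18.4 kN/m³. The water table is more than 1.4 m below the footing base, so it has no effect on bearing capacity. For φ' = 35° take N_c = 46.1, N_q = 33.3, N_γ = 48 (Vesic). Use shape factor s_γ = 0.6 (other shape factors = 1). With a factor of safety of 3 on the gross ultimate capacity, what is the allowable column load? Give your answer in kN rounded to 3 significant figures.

q = γ·D_f = 18.4 × 3 = 55.2 kPa.
q·N_q = 55.2 × 33.3 = 1838.2 kPa
0.5·γ·B·N_γ·s_γ = 0.5 × 18.4 × 1.4 × 48 × 0.6 = 370.94 kPa
q_ult = 1838.2 + 370.94 = 2209.1 kPa.
Gross allowable pressure q_all = 2209.1 / 3 = 736.37 kPa.
Footing area = 1.5394 m², so allowable column load = 736.37 × 1.5394 = 1133.6 kN.

P_all ≈ 1130 kN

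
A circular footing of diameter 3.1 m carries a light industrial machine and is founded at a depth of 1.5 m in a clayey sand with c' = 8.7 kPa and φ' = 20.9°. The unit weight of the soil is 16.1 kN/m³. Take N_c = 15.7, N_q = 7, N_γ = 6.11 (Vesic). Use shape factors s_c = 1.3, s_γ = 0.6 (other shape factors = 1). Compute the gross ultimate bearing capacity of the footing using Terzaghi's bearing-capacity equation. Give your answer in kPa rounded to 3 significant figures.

q_ult ≈ 438 kPa

q = γ·D_f = 16.1 × 1.5 = 24.15 kPa.
c·N_c·s_c = 8.7 × 15.7 × 1.3 = 177.57 kPa
q·N_q = 24.15 × 7 = 169.05 kPa
0.5·γ·B·N_γ·s_γ = 0.5 × 16.1 × 3.1 × 6.11 × 0.6 = 91.485 kPa
q_ult = 177.57 + 169.05 + 91.485 = 438.1 kPa.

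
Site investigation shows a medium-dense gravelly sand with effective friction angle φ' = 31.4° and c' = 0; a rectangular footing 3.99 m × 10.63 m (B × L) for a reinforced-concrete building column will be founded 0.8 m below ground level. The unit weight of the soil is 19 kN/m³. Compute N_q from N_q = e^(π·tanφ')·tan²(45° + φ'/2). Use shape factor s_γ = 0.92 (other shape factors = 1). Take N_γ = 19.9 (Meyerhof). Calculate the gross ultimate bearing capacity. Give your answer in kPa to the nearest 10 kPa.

q_ult ≈ 1020 kPa

tan31.4° = 0.6104, so N_q = e^(π×0.6104)·tan²(60.7°) = 6.805 × 3.175 = 21.61.
Overburden at base level: q = 19 × 0.8 = 15.2 kPa.
Surcharge term q·N_q = 15.2 × 21.608 = 328.45 kPa; self-weight term 0.5·γ·B·N_γ·s_γ = 0.5 × 19 × 3.99 × 19.9 × 0.92 = 693.96 kPa.
q_ult = 328.45 + 693.96 = 1022.4 kPa.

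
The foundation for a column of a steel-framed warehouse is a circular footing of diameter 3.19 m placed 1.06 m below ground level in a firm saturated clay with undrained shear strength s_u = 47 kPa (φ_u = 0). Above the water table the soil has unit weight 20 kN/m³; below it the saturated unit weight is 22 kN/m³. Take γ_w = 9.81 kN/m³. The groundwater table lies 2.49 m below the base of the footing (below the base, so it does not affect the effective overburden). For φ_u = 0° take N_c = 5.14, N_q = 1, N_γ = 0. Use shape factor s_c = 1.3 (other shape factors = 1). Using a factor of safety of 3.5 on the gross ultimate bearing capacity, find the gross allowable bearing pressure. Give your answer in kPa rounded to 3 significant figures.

q = γ·D_f = 20 × 1.06 = 21.2 kPa.
c·N_c·s_c = 47 × 5.14 × 1.3 = 314.05 kPa
q·N_q = 21.2 × 1 = 21.2 kPa
q_ult = 314.05 + 21.2 = 335.25 kPa.
q_all = 335.25 / 3.5 = 95.787 kPa.

q_all ≈ 95.8 kPa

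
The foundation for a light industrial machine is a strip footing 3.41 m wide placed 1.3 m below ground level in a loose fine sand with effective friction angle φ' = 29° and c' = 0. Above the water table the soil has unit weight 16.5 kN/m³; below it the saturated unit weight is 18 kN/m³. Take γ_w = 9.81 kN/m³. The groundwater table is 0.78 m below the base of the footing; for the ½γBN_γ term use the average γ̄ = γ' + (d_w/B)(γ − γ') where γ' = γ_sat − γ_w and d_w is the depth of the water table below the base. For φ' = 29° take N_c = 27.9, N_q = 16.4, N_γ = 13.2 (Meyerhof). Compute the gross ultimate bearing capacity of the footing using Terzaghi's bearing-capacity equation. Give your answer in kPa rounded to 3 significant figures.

q_ult ≈ 579 kPa

q = γ·D_f = 16.5 × 1.3 = 21.45 kPa.
γ' = 8.19 kN/m³; averaging over the depth B below the base, γ̄ = γ' + (d_w/B)(γ − γ') = 10.091 kN/m³.
q·N_q = 21.45 × 16.4 = 351.78 kPa
0.5·γ·B·N_γ = 0.5 × 10.091 × 3.41 × 13.2 = 227.1 kPa
q_ult = 351.78 + 227.1 = 578.88 kPa.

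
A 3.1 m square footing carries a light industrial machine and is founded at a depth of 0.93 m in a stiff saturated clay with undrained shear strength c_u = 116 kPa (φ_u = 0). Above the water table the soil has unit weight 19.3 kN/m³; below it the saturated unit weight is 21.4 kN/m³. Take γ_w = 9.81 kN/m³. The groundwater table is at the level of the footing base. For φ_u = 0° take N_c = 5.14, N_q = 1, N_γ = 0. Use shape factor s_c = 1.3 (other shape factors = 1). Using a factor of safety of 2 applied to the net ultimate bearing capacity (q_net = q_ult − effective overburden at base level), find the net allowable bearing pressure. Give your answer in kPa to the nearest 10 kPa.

q_all(net) ≈ 390 kPa

Overburden at base level: q = 19.3 × 0.93 = 17.949 kPa.
Cohesion term c·N_c·s_c = 116 × 5.14 × 1.3 = 775.11 kPa; surcharge term q·N_q = 17.949 × 1 = 17.949 kPa.
q_ult = 775.11 + 17.949 = 793.06 kPa.
Net ultimate: q_net = 793.06 − 17.949 = 775.11 kPa.
q_all(net) = 775.11 / 2 = 387.56 kPa.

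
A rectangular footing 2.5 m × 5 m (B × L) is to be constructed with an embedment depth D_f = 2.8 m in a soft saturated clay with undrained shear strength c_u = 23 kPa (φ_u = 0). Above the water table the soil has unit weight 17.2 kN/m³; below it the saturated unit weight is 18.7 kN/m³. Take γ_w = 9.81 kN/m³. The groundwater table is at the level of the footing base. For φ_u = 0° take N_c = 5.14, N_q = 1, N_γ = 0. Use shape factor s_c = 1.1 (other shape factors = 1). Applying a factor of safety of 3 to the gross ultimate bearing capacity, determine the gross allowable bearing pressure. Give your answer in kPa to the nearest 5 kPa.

q_all ≈ 60 kPa

Effective surcharge at the founding depth q = γ·D_f = 17.2 × 2.8 = 48.16 kPa.
q_ult = c·N_c·s_c + q·N_q
     = 23 × 5.14 × 1.1 + 48.16 × 1
     = 130.04 + 48.16 = 178.2 kPa.
q_all = q_ult / FS = 178.2 / 3 = 59.401 kPa.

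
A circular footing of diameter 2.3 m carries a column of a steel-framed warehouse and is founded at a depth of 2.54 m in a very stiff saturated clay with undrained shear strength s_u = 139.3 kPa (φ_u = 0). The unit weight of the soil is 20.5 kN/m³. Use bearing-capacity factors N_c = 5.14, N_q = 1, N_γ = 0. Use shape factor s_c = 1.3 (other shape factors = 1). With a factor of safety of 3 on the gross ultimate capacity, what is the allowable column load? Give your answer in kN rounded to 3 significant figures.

P_all ≈ 1360 kN

Overburden at base level: q = 20.5 × 2.54 = 52.07 kPa.
Cohesion term c·N_c·s_c = 139.3 × 5.14 × 1.3 = 930.8 kPa; surcharge term q·N_q = 52.07 × 1 = 52.07 kPa.
q_ult = 930.8 + 52.07 = 982.87 kPa.
Gross allowable pressure q_all = 982.87 / 3 = 327.62 kPa.
Footing area = 4.1548 m², so allowable column load = 327.62 × 4.1548 = 1361.2 kN.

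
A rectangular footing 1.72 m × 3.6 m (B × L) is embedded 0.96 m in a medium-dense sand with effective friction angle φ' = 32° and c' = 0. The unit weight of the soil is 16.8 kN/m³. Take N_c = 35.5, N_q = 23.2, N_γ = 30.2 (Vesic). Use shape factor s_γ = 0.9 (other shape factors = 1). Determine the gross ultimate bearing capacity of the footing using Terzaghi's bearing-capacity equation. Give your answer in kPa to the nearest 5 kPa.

Effective surcharge at the founding depth q = γ·D_f = 16.8 × 0.96 = 16.128 kPa.
q_ult = q·N_q + 0.5·γ·B·N_γ·s_γ
     = 16.128 × 23.2 + 0.5 × 16.8 × 1.72 × 30.2 × 0.9
     = 374.17 + 392.7 = 766.87 kPa.

q_ult ≈ 765 kPa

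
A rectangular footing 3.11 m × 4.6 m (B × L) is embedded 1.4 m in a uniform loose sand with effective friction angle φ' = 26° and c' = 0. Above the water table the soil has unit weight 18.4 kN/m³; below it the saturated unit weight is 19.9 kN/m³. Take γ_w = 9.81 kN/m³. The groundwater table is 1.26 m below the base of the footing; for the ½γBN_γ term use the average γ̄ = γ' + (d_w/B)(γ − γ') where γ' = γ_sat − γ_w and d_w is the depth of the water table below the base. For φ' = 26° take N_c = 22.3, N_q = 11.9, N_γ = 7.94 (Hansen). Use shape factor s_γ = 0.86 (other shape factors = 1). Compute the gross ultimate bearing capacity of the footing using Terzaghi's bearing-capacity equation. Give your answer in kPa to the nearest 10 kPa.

q_ult ≈ 450 kPa

q = γ·D_f = 18.4 × 1.4 = 25.76 kPa.
γ' = 10.09 kN/m³; averaging over the depth B below the base, γ̄ = γ' + (d_w/B)(γ − γ') = 13.457 kN/m³.
q·N_q = 25.76 × 11.9 = 306.54 kPa
0.5·γ·B·N_γ·s_γ = 0.5 × 13.457 × 3.11 × 7.94 × 0.86 = 142.89 kPa
q_ult = 306.54 + 142.89 = 449.43 kPa.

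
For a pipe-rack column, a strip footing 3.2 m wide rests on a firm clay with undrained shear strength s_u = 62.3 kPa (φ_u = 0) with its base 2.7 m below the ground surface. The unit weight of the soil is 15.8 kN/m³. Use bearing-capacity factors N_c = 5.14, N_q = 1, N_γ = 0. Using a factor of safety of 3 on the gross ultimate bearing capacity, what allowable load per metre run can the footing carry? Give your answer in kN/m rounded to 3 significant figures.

≈ 387 kN/m

Effective surcharge at the founding depth q = γ·D_f = 15.8 × 2.7 = 42.66 kPa.
q_ult = c·N_c + q·N_q
     = 62.3 × 5.14 + 42.66 × 1
     = 320.22 + 42.66 = 362.88 kPa.
Gross allowable pressure q_all = 362.88 / 3 = 120.96 kPa.
Allowable wall load = q_all × B = 120.96 × 3.2 = 387.07 kN per metre run.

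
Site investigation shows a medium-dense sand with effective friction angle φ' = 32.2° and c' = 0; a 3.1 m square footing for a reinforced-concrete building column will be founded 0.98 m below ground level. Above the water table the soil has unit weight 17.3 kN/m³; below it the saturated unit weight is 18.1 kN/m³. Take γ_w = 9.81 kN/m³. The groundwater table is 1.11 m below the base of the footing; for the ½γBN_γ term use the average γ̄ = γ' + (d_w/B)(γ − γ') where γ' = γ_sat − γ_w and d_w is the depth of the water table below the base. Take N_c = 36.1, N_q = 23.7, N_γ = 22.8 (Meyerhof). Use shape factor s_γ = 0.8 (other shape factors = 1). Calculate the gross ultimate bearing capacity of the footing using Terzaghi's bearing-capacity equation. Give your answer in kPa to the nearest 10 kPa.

q_ult ≈ 730 kPa

Overburden at base level: q = 17.3 × 0.98 = 16.954 kPa.
The water table is 1.11 m below the base (< B = 3.1 m), so the ½γBN_γ term uses γ̄ = γ' + (d_w/B)(γ − γ') = 8.29 + (1.11/3.1)(17.3 − 8.29) = 11.516 kN/m³.
Surcharge term q·N_q = 16.954 × 23.7 = 401.81 kPa; self-weight term 0.5·γ·B·N_γ·s_γ = 0.5 × 11.516 × 3.1 × 22.8 × 0.8 = 325.58 kPa.
q_ult = 401.81 + 325.58 = 727.39 kPa.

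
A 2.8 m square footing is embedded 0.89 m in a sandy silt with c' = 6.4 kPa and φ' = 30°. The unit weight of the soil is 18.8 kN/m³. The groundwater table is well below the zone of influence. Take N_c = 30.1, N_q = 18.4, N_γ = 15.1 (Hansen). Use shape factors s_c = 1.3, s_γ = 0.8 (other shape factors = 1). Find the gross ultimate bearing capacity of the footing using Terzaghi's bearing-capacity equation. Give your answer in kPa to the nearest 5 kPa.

q_ult ≈ 875 kPa

Effective surcharge at the founding depth q = γ·D_f = 18.8 × 0.89 = 16.732 kPa.
q_ult = c·N_c·s_c + q·N_q + 0.5·γ·B·N_γ·s_γ
     = 6.4 × 30.1 × 1.3 + 16.732 × 18.4 + 0.5 × 18.8 × 2.8 × 15.1 × 0.8
     = 250.43 + 307.87 + 317.95 = 876.25 kPa.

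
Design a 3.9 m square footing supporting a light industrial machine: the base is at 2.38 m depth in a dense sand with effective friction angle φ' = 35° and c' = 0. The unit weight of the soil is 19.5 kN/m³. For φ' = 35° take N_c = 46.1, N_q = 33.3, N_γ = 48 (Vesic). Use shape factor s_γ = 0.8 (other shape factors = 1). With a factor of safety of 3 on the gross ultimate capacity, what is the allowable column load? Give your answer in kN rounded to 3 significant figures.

q = γ·D_f = 19.5 × 2.38 = 46.41 kPa.
q·N_q = 46.41 × 33.3 = 1545.5 kPa
0.5·γ·B·N_γ·s_γ = 0.5 × 19.5 × 3.9 × 48 × 0.8 = 1460.2 kPa
q_ult = 1545.5 + 1460.2 = 3005.6 kPa.
Gross allowable pressure q_all = 3005.6 / 3 = 1001.9 kPa.
Footing area = 15.21 m², so allowable column load = 1001.9 × 15.21 = 15238 kN.

P_all ≈ 15200 kN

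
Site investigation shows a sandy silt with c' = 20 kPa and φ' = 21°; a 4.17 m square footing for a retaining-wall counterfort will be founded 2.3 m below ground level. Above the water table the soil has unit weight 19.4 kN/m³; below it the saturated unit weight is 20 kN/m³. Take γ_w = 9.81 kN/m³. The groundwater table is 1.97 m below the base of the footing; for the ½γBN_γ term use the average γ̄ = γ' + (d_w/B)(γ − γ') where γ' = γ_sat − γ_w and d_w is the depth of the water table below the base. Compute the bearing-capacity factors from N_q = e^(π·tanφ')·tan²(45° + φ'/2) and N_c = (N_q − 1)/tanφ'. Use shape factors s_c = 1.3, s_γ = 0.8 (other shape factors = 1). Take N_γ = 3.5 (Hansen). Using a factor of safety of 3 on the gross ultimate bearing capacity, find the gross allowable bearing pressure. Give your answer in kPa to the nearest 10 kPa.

q_all ≈ 270 kPa

N_q = e^(π·tan21°)·tan²(55.5°) = 7.07; N_c = (N_q − 1)/tanφ' = 15.81.
Effective surcharge at the founding depth q = γ·D_f = 19.4 × 2.3 = 44.62 kPa.
With d_w = 1.97 m < B, γ̄ = 10.19 + (1.97/4.17) × (19.4 − 10.19) = 14.541 kN/m³.
q_ult = c·N_c·s_c + q·N_q + 0.5·γ·B·N_γ·s_γ
     = 20 × 15.815 × 1.3 + 44.62 × 7.0708 + 0.5 × 14.541 × 4.17 × 3.5 × 0.8
     = 411.19 + 315.5 + 84.89 = 811.57 kPa.
q_all = 811.57 / 3 = 270.52 kPa.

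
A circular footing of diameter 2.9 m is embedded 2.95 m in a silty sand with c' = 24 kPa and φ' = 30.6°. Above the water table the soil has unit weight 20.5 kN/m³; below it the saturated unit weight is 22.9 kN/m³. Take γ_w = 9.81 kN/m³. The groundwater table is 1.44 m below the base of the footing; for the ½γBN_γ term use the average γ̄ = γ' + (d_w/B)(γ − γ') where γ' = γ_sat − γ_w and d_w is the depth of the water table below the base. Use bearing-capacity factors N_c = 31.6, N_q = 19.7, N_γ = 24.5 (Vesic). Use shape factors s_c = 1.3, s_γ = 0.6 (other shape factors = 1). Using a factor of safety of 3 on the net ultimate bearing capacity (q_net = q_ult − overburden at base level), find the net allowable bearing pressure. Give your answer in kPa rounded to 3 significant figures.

q_all(net) ≈ 825 kPa

Effective surcharge at the founding depth q = γ·D_f = 20.5 × 2.95 = 60.475 kPa.
With d_w = 1.44 m < B, γ̄ = 13.09 + (1.44/2.9) × (20.5 − 13.09) = 16.769 kN/m³.
q_ult = c·N_c·s_c + q·N_q + 0.5·γ·B·N_γ·s_γ
     = 24 × 31.6 × 1.3 + 60.475 × 19.7 + 0.5 × 16.769 × 2.9 × 24.5 × 0.6
     = 985.92 + 1191.4 + 357.44 = 2534.7 kPa.
q_net = 2534.7 − 60.475 = 2474.2 kPa.
q_all(net) = 2474.2 / 3 = 824.75 kPa.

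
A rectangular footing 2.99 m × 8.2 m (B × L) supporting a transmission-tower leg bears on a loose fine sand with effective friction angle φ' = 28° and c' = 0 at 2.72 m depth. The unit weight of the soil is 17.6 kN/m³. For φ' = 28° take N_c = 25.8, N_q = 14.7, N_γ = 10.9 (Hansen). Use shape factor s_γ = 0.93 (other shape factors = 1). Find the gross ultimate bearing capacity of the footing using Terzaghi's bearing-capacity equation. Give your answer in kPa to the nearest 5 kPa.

Effective surcharge at the founding depth q = γ·D_f = 17.6 × 2.72 = 47.872 kPa.
q_ult = q·N_q + 0.5·γ·B·N_γ·s_γ
     = 47.872 × 14.7 + 0.5 × 17.6 × 2.99 × 10.9 × 0.93
     = 703.72 + 266.72 = 970.44 kPa.

q_ult ≈ 970 kPa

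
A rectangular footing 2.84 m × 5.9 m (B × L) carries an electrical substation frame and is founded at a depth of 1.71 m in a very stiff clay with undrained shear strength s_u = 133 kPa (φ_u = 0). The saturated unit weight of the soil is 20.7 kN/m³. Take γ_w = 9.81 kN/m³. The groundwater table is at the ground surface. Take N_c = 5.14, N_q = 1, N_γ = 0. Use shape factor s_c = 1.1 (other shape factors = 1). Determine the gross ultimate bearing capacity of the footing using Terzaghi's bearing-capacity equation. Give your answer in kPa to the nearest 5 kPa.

q_ult ≈ 770 kPa

γ' = 20.7 − 9.81 = 10.89 kN/m³ (submerged throughout). q = 10.89 × 1.71 = 18.622 kPa.
c·N_c·s_c = 133 × 5.14 × 1.1 = 751.98 kPa
q·N_q = 18.622 × 1 = 18.622 kPa
q_ult = 751.98 + 18.622 = 770.6 kPa.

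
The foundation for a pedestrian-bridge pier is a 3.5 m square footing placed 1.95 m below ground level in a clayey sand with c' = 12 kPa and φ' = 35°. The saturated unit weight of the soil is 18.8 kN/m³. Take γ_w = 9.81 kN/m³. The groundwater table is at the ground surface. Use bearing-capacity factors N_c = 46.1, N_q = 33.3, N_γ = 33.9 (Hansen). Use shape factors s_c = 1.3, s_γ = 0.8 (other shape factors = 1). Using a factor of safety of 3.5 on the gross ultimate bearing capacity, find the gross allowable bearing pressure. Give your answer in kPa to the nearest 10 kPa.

q_all ≈ 490 kPa

γ' = 18.8 − 9.81 = 8.99 kN/m³ (submerged throughout). q = 8.99 × 1.95 = 17.53 kPa; the same γ' applies in the ½γBN_γ term.
c·N_c·s_c = 12 × 46.1 × 1.3 = 719.16 kPa
q·N_q = 17.53 × 33.3 = 583.77 kPa
0.5·γ·B·N_γ·s_γ = 0.5 × 8.99 × 3.5 × 33.9 × 0.8 = 426.67 kPa
q_ult = 719.16 + 583.77 + 426.67 = 1729.6 kPa.
q_all = 1729.6 / 3.5 = 494.17 kPa.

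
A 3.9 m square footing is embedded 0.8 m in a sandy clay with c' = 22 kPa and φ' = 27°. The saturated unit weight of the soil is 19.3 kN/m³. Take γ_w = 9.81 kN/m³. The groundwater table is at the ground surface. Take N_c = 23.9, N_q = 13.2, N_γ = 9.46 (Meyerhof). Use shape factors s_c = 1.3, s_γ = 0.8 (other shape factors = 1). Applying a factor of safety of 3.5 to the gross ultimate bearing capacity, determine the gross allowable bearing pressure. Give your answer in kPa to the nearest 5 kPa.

γ' = 19.3 − 9.81 = 9.49 kN/m³ (submerged throughout). q = 9.49 × 0.8 = 7.592 kPa; the same γ' applies in the ½γBN_γ term.
c·N_c·s_c = 22 × 23.9 × 1.3 = 683.54 kPa
q·N_q = 7.592 × 13.2 = 100.21 kPa
0.5·γ·B·N_γ·s_γ = 0.5 × 9.49 × 3.9 × 9.46 × 0.8 = 140.05 kPa
q_ult = 683.54 + 100.21 + 140.05 = 923.8 kPa.
q_all = q_ult / FS = 923.8 / 3.5 = 263.94 kPa.

q_all ≈ 265 kPa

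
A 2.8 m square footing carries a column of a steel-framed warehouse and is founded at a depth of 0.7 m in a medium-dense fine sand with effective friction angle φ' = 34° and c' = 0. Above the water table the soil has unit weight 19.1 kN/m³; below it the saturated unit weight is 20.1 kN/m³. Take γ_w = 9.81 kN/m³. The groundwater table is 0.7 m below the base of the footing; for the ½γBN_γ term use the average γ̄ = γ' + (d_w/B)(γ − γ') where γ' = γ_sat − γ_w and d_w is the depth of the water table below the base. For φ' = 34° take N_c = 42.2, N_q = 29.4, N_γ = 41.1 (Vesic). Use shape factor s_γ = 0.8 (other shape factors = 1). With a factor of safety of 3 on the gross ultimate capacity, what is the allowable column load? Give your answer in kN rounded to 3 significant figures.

P_all ≈ 2530 kN

Effective surcharge at the founding depth q = γ·D_f = 19.1 × 0.7 = 13.37 kPa.
With d_w = 0.7 m < B, γ̄ = 10.29 + (0.7/2.8) × (19.1 − 10.29) = 12.493 kN/m³.
q_ult = q·N_q + 0.5·γ·B·N_γ·s_γ
     = 13.37 × 29.4 + 0.5 × 12.493 × 2.8 × 41.1 × 0.8
     = 393.08 + 575.05 = 968.13 kPa.
Gross allowable pressure q_all = 968.13 / 3 = 322.71 kPa.
Footing area = 7.84 m², so allowable column load = 322.71 × 7.84 = 2530.1 kN.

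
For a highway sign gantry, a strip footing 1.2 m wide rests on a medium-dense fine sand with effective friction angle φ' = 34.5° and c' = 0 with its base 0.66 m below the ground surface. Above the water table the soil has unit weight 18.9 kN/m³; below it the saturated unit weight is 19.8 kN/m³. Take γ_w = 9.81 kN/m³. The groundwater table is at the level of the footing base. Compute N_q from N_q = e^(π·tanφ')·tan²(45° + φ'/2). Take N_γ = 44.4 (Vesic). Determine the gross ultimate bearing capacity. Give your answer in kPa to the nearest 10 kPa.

tan34.5° = 0.6873, so N_q = e^(π×0.6873)·tan²(62.25°) = 8.664 × 3.613 = 31.3.
Overburden at base level: q = 18.9 × 0.66 = 12.474 kPa.
Below the base the soil is submerged, so the ½γBN_γ term uses γ' = 19.8 − 9.81 = 9.99 kN/m³.
Surcharge term q·N_q = 12.474 × 31.299 = 390.42 kPa; self-weight term 0.5·γ·B·N_γ = 0.5 × 9.99 × 1.2 × 44.4 = 266.13 kPa.
q_ult = 390.42 + 266.13 = 656.56 kPa.

q_ult ≈ 660 kPa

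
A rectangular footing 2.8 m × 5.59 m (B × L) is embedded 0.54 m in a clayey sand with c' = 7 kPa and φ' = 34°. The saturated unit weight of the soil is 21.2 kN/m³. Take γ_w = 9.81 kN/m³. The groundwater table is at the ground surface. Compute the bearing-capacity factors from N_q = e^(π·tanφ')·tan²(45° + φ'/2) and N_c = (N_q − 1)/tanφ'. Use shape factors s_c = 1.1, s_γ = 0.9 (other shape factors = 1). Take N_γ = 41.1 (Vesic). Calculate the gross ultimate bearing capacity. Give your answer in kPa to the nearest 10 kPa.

tan34° = 0.6745, so N_q = e^(π×0.6745)·tan²(62°) = 8.323 × 3.537 = 29.44.
N_c = (29.44 − 1)/tan34° = 42.16.
Water table at ground surface, so effective unit weight γ' = 21.2 − 9.81 = 11.39 kN/m³ is used throughout; overburden q = 11.39 × 0.54 = 6.1506 kPa; the same γ' applies in the ½γBN_γ term.
Cohesion term c·N_c·s_c = 7 × 42.164 × 1.1 = 324.66 kPa; surcharge term q·N_q = 6.1506 × 29.44 = 181.07 kPa; self-weight term 0.5·γ·B·N_γ·s_γ = 0.5 × 11.39 × 2.8 × 41.1 × 0.9 = 589.84 kPa.
q_ult = 324.66 + 181.07 + 589.84 = 1095.6 kPa.

q_ult ≈ 1100 kPa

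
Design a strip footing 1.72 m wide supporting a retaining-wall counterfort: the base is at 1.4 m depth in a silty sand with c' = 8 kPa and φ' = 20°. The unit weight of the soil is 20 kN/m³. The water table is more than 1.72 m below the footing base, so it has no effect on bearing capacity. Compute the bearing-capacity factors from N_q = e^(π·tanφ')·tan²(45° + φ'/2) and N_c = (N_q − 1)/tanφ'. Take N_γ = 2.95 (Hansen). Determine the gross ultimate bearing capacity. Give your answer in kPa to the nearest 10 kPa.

q_ult ≈ 350 kPa

tan20° = 0.364, so N_q = e^(π×0.364)·tan²(55°) = 3.138 × 2.04 = 6.4.
N_c = (6.4 − 1)/tan20° = 14.83.
Effective surcharge at the founding depth q = γ·D_f = 20 × 1.4 = 28 kPa.
q_ult = c·N_c + q·N_q + 0.5·γ·B·N_γ
     = 8 × 14.835 + 28 × 6.3994 + 0.5 × 20 × 1.72 × 2.95
     = 118.68 + 179.18 + 50.74 = 348.6 kPa.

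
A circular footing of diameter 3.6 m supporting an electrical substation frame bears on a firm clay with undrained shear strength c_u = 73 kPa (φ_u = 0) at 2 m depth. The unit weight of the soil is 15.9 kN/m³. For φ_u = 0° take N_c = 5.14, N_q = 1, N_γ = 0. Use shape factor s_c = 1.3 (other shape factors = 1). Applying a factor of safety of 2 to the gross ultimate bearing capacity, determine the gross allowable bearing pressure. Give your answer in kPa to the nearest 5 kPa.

q_all ≈ 260 kPa

q = γ·D_f = 15.9 × 2 = 31.8 kPa.
c·N_c·s_c = 73 × 5.14 × 1.3 = 487.79 kPa
q·N_q = 31.8 × 1 = 31.8 kPa
q_ult = 487.79 + 31.8 = 519.59 kPa.
q_all = q_ult / FS = 519.59 / 2 = 259.79 kPa.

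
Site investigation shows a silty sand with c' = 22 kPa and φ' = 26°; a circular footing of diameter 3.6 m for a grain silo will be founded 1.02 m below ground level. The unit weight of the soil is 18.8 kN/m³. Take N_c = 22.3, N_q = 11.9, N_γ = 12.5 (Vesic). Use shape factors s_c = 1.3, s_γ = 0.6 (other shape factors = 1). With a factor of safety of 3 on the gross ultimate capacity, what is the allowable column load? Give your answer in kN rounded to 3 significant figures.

P_all ≈ 3800 kN

q = γ·D_f = 18.8 × 1.02 = 19.176 kPa.
c·N_c·s_c = 22 × 22.3 × 1.3 = 637.78 kPa
q·N_q = 19.176 × 11.9 = 228.19 kPa
0.5·γ·B·N_γ·s_γ = 0.5 × 18.8 × 3.6 × 12.5 × 0.6 = 253.8 kPa
q_ult = 637.78 + 228.19 + 253.8 = 1119.8 kPa.
Gross allowable pressure q_all = 1119.8 / 3 = 373.26 kPa.
Footing area = 10.1788 m², so allowable column load = 373.26 × 10.1788 = 3799.3 kN.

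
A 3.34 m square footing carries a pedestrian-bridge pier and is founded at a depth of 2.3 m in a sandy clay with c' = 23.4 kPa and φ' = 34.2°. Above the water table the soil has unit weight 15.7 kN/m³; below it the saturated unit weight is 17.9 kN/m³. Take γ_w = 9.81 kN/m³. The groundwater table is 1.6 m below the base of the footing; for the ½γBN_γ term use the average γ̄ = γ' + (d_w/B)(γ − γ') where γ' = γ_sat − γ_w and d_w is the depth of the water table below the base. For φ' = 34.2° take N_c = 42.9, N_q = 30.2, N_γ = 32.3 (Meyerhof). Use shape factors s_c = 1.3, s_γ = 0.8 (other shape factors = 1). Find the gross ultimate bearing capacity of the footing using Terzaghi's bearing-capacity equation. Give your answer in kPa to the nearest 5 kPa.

Overburden at base level: q = 15.7 × 2.3 = 36.11 kPa.
The water table is 1.6 m below the base (< B = 3.34 m), so the ½γBN_γ term uses γ̄ = γ' + (d_w/B)(γ − γ') = 8.09 + (1.6/3.34)(15.7 − 8.09) = 11.736 kN/m³.
Cohesion term c·N_c·s_c = 23.4 × 42.9 × 1.3 = 1305 kPa; surcharge term q·N_q = 36.11 × 30.2 = 1090.5 kPa; self-weight term 0.5·γ·B·N_γ·s_γ = 0.5 × 11.736 × 3.34 × 32.3 × 0.8 = 506.42 kPa.
q_ult = 1305 + 1090.5 + 506.42 = 2902 kPa.

q_ult ≈ 2900 kPa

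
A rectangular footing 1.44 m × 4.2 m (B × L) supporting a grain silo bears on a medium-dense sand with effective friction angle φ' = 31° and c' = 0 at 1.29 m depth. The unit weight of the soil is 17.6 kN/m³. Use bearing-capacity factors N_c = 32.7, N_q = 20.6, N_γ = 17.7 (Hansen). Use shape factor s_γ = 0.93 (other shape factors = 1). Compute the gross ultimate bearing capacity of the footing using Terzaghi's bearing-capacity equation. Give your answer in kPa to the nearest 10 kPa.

Effective surcharge at the founding depth q = γ·D_f = 17.6 × 1.29 = 22.704 kPa.
q_ult = q·N_q + 0.5·γ·B·N_γ·s_γ
     = 22.704 × 20.6 + 0.5 × 17.6 × 1.44 × 17.7 × 0.93
     = 467.7 + 208.59 = 676.3 kPa.

q_ult ≈ 680 kPa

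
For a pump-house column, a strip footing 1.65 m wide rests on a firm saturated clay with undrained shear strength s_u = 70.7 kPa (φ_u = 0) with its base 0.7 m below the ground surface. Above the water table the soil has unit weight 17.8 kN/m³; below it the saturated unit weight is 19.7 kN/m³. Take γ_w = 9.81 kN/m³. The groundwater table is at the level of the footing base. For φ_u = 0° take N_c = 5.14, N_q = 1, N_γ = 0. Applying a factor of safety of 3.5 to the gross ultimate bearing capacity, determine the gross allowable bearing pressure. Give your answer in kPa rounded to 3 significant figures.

q_all ≈ 107 kPa

Effective surcharge at the founding depth q = γ·D_f = 17.8 × 0.7 = 12.46 kPa.
q_ult = c·N_c + q·N_q
     = 70.7 × 5.14 + 12.46 × 1
     = 363.4 + 12.46 = 375.86 kPa.
q_all = q_ult / FS = 375.86 / 3.5 = 107.39 kPa.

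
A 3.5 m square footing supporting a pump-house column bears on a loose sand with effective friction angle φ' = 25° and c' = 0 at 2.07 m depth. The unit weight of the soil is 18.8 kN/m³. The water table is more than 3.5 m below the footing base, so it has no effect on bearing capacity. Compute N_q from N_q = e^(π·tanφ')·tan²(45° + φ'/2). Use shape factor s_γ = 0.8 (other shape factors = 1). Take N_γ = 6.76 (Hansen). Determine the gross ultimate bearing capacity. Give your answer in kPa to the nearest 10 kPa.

q_ult ≈ 590 kPa

tan25° = 0.4663, so N_q = e^(π×0.4663)·tan²(57.5°) = 4.327 × 2.464 = 10.66.
q = γ·D_f = 18.8 × 2.07 = 38.916 kPa.
q·N_q = 38.916 × 10.662 = 414.93 kPa
0.5·γ·B·N_γ·s_γ = 0.5 × 18.8 × 3.5 × 6.76 × 0.8 = 177.92 kPa
q_ult = 414.93 + 177.92 = 592.85 kPa.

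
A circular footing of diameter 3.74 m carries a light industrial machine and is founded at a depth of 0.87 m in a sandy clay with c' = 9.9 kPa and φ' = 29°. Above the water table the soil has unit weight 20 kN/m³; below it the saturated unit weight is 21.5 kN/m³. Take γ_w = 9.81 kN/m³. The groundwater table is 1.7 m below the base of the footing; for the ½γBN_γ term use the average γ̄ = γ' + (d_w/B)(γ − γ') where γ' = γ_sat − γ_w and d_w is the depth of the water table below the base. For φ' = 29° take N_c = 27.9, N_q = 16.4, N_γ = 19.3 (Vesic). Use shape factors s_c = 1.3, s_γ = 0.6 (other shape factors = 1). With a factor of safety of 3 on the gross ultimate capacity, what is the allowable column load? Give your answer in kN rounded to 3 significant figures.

P_all ≈ 3590 kN

Effective surcharge at the founding depth q = γ·D_f = 20 × 0.87 = 17.4 kPa.
With d_w = 1.7 m < B, γ̄ = 11.69 + (1.7/3.74) × (20 − 11.69) = 15.467 kN/m³.
q_ult = c·N_c·s_c + q·N_q + 0.5·γ·B·N_γ·s_γ
     = 9.9 × 27.9 × 1.3 + 17.4 × 16.4 + 0.5 × 15.467 × 3.74 × 19.3 × 0.6
     = 359.07 + 285.36 + 334.94 = 979.37 kPa.
Gross allowable pressure q_all = 979.37 / 3 = 326.46 kPa.
Footing area = 10.9858 m², so allowable column load = 326.46 × 10.9858 = 3586.4 kN.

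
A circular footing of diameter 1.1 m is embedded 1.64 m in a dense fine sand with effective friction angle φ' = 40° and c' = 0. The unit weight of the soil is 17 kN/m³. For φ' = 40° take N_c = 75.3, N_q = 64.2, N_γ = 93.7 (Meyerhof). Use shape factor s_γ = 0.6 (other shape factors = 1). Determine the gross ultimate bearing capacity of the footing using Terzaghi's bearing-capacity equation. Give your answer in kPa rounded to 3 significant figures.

Overburden at base level: q = 17 × 1.64 = 27.88 kPa.
Surcharge term q·N_q = 27.88 × 64.2 = 1789.9 kPa; self-weight term 0.5·γ·B·N_γ·s_γ = 0.5 × 17 × 1.1 × 93.7 × 0.6 = 525.66 kPa.
q_ult = 1789.9 + 525.66 = 2315.6 kPa.

q_ult ≈ 2320 kPa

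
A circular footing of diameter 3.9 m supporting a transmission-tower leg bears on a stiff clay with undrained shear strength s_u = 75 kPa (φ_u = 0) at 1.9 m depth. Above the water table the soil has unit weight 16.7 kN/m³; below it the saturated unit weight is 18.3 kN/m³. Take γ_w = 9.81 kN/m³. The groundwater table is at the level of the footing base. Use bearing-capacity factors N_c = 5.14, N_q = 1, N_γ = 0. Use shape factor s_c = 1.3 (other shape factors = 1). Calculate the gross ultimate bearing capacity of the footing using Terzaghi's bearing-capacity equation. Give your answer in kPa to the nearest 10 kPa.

q_ult ≈ 530 kPa

q = γ·D_f = 16.7 × 1.9 = 31.73 kPa.
c·N_c·s_c = 75 × 5.14 × 1.3 = 501.15 kPa
q·N_q = 31.73 × 1 = 31.73 kPa
q_ult = 501.15 + 31.73 = 532.88 kPa.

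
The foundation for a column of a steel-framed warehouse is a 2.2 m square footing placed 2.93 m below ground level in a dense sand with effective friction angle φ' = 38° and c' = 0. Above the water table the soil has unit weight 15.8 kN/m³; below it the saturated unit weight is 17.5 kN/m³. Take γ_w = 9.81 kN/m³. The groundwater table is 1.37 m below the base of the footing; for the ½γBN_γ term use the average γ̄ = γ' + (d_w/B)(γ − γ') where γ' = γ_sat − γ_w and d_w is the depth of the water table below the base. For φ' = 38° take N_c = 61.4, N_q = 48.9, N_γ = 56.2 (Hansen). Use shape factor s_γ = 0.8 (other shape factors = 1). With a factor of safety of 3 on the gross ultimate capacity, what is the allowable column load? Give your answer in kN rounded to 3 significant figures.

P_all ≈ 4670 kN

q = γ·D_f = 15.8 × 2.93 = 46.294 kPa.
γ' = 7.69 kN/m³; averaging over the depth B below the base, γ̄ = γ' + (d_w/B)(γ − γ') = 12.74 kN/m³.
q·N_q = 46.294 × 48.9 = 2263.8 kPa
0.5·γ·B·N_γ·s_γ = 0.5 × 12.74 × 2.2 × 56.2 × 0.8 = 630.09 kPa
q_ult = 2263.8 + 630.09 = 2893.9 kPa.
Gross allowable pressure q_all = 2893.9 / 3 = 964.62 kPa.
Footing area = 4.84 m², so allowable column load = 964.62 × 4.84 = 4668.8 kN.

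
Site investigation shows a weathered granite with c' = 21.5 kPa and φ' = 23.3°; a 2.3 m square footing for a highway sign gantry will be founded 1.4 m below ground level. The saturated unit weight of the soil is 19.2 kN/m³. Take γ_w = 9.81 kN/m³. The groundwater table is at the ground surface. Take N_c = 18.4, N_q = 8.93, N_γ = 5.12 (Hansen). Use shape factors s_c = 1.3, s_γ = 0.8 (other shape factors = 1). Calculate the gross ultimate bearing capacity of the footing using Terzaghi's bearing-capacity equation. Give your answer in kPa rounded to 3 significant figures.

Water table at ground surface, so effective unit weight γ' = 19.2 − 9.81 = 9.39 kN/m³ is used throughout; overburden q = 9.39 × 1.4 = 13.146 kPa; the same γ' applies in the ½γBN_γ term.
Cohesion term c·N_c·s_c = 21.5 × 18.4 × 1.3 = 514.28 kPa; surcharge term q·N_q = 13.146 × 8.93 = 117.39 kPa; self-weight term 0.5·γ·B·N_γ·s_γ = 0.5 × 9.39 × 2.3 × 5.12 × 0.8 = 44.231 kPa.
q_ult = 514.28 + 117.39 + 44.231 = 675.9 kPa.

q_ult ≈ 676 kPa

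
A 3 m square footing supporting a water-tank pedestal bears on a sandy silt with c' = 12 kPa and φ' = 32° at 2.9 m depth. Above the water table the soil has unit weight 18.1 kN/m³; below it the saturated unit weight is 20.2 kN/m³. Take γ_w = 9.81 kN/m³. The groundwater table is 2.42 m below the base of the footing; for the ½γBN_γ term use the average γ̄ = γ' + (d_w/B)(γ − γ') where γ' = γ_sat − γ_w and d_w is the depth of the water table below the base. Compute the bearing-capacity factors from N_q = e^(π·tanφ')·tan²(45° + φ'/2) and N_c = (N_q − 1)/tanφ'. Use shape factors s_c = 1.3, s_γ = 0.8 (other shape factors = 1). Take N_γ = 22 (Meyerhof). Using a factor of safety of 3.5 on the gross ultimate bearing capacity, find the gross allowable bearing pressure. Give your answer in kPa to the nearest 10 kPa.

N_q = e^(π·tan32°)·tan²(61°) = 23.18; N_c = (N_q − 1)/tanφ' = 35.49.
Overburden at base level: q = 18.1 × 2.9 = 52.49 kPa.
The water table is 2.42 m below the base (< B = 3 m), so the ½γBN_γ term uses γ̄ = γ' + (d_w/B)(γ − γ') = 10.39 + (2.42/3)(18.1 − 10.39) = 16.609 kN/m³.
Cohesion term c·N_c·s_c = 12 × 35.49 × 1.3 = 553.65 kPa; surcharge term q·N_q = 52.49 × 23.177 = 1216.5 kPa; self-weight term 0.5·γ·B·N_γ·s_γ = 0.5 × 16.609 × 3 × 22 × 0.8 = 438.49 kPa.
q_ult = 553.65 + 1216.5 + 438.49 = 2208.7 kPa.
q_all = 2208.7 / 3.5 = 631.05 kPa.

q_all ≈ 630 kPa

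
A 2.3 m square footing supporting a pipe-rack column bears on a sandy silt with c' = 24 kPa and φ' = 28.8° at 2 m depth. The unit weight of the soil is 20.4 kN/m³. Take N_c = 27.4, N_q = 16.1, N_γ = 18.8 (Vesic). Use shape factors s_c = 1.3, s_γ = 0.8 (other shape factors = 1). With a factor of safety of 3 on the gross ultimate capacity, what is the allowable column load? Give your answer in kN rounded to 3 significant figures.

q = γ·D_f = 20.4 × 2 = 40.8 kPa.
c·N_c·s_c = 24 × 27.4 × 1.3 = 854.88 kPa
q·N_q = 40.8 × 16.1 = 656.88 kPa
0.5·γ·B·N_γ·s_γ = 0.5 × 20.4 × 2.3 × 18.8 × 0.8 = 352.84 kPa
q_ult = 854.88 + 656.88 + 352.84 = 1864.6 kPa.
Gross allowable pressure q_all = 1864.6 / 3 = 621.53 kPa.
Footing area = 5.29 m², so allowable column load = 621.53 × 5.29 = 3287.9 kN.

P_all ≈ 3290 kN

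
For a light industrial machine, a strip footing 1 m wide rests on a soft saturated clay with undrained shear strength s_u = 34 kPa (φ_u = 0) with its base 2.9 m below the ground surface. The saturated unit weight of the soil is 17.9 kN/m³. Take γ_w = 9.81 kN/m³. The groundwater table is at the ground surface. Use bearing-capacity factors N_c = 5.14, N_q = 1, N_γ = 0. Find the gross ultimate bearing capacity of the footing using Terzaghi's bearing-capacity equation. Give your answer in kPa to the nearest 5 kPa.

q_ult ≈ 200 kPa

γ' = 17.9 − 9.81 = 8.09 kN/m³ (submerged throughout). q = 8.09 × 2.9 = 23.461 kPa.
c·N_c = 34 × 5.14 = 174.76 kPa
q·N_q = 23.461 × 1 = 23.461 kPa
q_ult = 174.76 + 23.461 = 198.22 kPa.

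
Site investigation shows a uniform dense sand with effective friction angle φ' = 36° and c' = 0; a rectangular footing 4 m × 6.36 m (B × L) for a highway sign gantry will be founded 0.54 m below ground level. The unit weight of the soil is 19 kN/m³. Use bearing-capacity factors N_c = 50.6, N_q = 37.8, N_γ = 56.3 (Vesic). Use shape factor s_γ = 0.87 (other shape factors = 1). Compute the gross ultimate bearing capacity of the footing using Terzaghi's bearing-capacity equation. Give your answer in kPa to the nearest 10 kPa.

q = γ·D_f = 19 × 0.54 = 10.26 kPa.
q·N_q = 10.26 × 37.8 = 387.83 kPa
0.5·γ·B·N_γ·s_γ = 0.5 × 19 × 4 × 56.3 × 0.87 = 1861.3 kPa
q_ult = 387.83 + 1861.3 = 2249.1 kPa.

q_ult ≈ 2250 kPa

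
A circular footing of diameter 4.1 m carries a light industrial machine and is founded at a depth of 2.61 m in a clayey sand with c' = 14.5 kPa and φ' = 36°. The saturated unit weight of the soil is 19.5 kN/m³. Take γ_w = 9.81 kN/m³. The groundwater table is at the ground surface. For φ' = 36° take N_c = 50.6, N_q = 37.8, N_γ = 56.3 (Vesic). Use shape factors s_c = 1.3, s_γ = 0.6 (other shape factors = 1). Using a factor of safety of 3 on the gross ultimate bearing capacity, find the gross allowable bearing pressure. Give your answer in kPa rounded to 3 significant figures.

With the water table at the surface the whole profile is submerged: γ' = 19.5 − 9.81 = 9.69 kN/m³, so q = γ'·D_f = 25.291 kPa; the same γ' applies in the ½γBN_γ term.
q_ult = c·N_c·s_c + q·N_q + 0.5·γ·B·N_γ·s_γ
     = 14.5 × 50.6 × 1.3 + 25.291 × 37.8 + 0.5 × 9.69 × 4.1 × 56.3 × 0.6
     = 953.81 + 956 + 671.02 = 2580.8 kPa.
q_all = 2580.8 / 3 = 860.28 kPa.

q_all ≈ 860 kPa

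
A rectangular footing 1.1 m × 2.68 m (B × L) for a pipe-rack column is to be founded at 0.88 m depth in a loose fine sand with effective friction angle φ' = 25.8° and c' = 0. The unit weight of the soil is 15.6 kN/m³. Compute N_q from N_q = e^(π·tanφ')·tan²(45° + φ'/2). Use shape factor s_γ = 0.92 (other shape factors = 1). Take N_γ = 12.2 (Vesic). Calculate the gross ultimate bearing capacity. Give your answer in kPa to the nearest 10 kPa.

tan25.8° = 0.4834, so N_q = e^(π×0.4834)·tan²(57.9°) = 4.566 × 2.541 = 11.6.
Effective surcharge at the founding depth q = γ·D_f = 15.6 × 0.88 = 13.728 kPa.
q_ult = q·N_q + 0.5·γ·B·N_γ·s_γ
     = 13.728 × 11.604 + 0.5 × 15.6 × 1.1 × 12.2 × 0.92
     = 159.3 + 96.302 = 255.6 kPa.

q_ult ≈ 260 kPa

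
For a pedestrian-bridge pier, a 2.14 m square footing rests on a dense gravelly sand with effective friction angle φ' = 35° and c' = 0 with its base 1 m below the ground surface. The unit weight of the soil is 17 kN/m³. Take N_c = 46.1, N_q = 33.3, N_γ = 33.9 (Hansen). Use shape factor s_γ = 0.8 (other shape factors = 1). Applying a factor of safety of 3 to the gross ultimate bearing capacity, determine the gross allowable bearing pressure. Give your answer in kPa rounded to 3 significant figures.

Effective surcharge at the founding depth q = γ·D_f = 17 × 1 = 17 kPa.
q_ult = q·N_q + 0.5·γ·B·N_γ·s_γ
     = 17 × 33.3 + 0.5 × 17 × 2.14 × 33.9 × 0.8
     = 566.1 + 493.31 = 1059.4 kPa.
q_all = q_ult / FS = 1059.4 / 3 = 353.14 kPa.

q_all ≈ 353 kPa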